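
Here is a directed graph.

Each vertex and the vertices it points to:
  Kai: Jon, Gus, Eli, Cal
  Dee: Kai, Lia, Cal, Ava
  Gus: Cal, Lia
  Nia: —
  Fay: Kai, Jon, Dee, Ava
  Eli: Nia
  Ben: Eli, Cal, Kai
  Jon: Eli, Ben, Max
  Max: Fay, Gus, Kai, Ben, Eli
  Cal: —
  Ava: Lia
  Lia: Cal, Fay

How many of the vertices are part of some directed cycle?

9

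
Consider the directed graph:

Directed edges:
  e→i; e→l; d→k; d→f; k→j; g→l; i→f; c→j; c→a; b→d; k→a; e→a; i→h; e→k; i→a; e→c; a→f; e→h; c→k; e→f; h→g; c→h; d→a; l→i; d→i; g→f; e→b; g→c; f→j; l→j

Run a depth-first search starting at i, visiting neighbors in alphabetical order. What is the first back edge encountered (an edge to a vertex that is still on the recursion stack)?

c->h

DFS from i (visiting neighbors in alphabetical order); mark gray on enter, black on exit:
i gray
  a gray
    f gray
      j gray
      j black
    f black
  a black
  i→f: f black — skip
  h gray
    g gray
      c gray
        c→a: a black — skip
        c→h: h is gray → back edge
First back edge: c → h.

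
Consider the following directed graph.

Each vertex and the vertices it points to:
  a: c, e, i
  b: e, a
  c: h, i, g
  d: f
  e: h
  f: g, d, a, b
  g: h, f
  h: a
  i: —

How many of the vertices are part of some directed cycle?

8

A vertex is on a directed cycle iff it belongs to a strongly connected component of size ≥ 2 (or has a self-loop).
The vertices on cycles are {a, b, c, d, e, f, g, h} — 8 in total.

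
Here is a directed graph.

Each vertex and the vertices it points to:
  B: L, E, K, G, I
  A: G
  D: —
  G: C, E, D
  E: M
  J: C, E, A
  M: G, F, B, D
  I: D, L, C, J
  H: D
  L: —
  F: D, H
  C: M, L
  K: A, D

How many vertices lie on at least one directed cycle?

A vertex is on a directed cycle iff it belongs to a strongly connected component of size ≥ 2 (or has a self-loop).
The vertices on cycles are {A, B, C, E, G, I, J, K, M} — 9 in total.

9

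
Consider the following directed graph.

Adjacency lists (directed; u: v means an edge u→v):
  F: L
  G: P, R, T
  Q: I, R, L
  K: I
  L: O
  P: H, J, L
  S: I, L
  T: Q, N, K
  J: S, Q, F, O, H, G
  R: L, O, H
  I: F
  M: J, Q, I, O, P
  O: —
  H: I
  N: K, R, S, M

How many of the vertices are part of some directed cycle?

6

A vertex is on a directed cycle iff it belongs to a strongly connected component of size ≥ 2 (or has a self-loop).
The vertices on cycles are {G, J, M, N, P, T} — 6 in total.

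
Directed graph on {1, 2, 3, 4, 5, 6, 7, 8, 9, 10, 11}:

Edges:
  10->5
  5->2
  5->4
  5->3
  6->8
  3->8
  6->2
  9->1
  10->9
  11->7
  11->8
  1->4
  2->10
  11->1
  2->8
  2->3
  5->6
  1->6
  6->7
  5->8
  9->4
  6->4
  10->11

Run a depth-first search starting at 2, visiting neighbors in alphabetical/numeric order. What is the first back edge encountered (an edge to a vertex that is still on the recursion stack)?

DFS from 2 (visiting neighbors in alphabetical/numeric order); mark gray on enter, black on exit:
2 gray
  3 gray
    8 gray
    8 black
  3 black
  2→8: 8 black — skip
  10 gray
    5 gray
      5→2: 2 is gray → back edge
First back edge: 5 → 2.

5→2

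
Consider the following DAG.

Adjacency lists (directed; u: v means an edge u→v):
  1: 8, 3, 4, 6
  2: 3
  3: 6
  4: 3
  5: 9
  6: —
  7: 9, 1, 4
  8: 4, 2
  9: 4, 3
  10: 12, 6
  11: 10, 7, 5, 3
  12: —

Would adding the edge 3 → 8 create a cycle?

Yes

Adding 3→8 creates a cycle iff 8 can already reach 3.
Path from 8: 8 → 2 → 3.
So 8 → … → 3 → 8 is a cycle.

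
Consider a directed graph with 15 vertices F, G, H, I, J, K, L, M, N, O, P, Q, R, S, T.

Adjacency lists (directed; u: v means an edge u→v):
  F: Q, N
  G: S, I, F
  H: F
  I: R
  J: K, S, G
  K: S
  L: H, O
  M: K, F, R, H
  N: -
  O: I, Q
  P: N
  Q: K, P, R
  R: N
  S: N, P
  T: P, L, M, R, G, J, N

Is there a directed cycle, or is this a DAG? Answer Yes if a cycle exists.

DFS with white/gray/black marking, starting from H:
H gray
  F gray
    Q gray
      K gray
        S gray
          N gray
          N black
          P gray
            P→N: N black — skip
          P black
        S black
      K black
      Q→P: P black — skip
      R gray
        R→N: N black — skip
      R black
    Q black
    F→N: N black — skip
  F black
H black
G gray
  G→S: S black — skip
  I gray
    I→R: R black — skip
  I black
  G→F: F black — skip
G black
J gray
  J→K: K black — skip
  J→S: S black — skip
  J→G: G black — skip
J black
L gray
  L→H: H black — skip
  O gray
    O→I: I black — skip
    O→Q: Q black — skip
  O black
L black
M gray
  M→K: K black — skip
  M→F: F black — skip
  M→R: R black — skip
  M→H: H black — skip
M black
T gray
  T→P: P black — skip
  T→L: L black — skip
  T→M: M black — skip
  T→R: R black — skip
  T→G: G black — skip
  T→J: J black — skip
  T→N: N black — skip
T black
Every edge goes to a white or black vertex — no back edge, so the graph is acyclic.

No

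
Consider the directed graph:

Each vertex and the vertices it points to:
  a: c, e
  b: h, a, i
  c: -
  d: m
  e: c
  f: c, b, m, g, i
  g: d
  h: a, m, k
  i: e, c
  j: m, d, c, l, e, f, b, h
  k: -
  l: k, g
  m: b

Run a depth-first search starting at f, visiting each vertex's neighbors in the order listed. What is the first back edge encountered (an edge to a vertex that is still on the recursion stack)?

m→b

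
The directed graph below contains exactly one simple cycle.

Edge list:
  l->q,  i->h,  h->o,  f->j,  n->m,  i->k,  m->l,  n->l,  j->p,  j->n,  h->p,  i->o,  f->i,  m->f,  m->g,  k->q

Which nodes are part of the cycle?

f, j, m, n

DFS with gray/black marking from m:
m gray
  g gray
  g black
  l gray
    q gray
    q black
  l black
  f gray
    j gray
      n gray
        n→l: l black — skip
        n→m: m is gray → back edge
Back edge closes the cycle m → f → j → n → m; its vertices are {f, j, m, n}.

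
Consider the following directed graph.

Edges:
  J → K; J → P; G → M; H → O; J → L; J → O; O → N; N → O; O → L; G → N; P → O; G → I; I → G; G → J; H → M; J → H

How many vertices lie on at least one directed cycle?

4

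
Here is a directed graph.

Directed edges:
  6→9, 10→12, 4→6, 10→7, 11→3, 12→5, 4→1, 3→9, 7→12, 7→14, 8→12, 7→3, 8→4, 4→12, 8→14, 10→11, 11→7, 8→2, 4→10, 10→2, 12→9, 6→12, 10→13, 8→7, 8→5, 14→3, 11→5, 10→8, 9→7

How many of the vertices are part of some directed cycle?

8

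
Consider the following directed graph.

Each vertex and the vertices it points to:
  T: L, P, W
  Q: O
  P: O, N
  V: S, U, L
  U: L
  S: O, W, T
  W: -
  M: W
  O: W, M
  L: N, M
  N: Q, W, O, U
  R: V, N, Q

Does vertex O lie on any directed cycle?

O lies on a cycle iff there is a path from O back to itself.
Exploring from O, it never reaches itself; equivalently, its strongly connected component is a singleton.

No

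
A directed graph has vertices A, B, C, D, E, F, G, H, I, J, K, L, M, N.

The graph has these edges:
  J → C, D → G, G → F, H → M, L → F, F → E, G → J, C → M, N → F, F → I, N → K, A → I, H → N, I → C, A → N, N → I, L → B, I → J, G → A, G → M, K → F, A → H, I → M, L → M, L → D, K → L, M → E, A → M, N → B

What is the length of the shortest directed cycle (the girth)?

For each vertex v, BFS finds the shortest path from v back to v.
The shortest such closed walk is N → K → L → D → G → A → N, length 6.

6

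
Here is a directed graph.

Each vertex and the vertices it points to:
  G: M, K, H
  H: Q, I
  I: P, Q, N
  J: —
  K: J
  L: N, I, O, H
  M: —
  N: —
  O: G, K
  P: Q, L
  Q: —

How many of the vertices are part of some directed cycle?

6

A vertex is on a directed cycle iff it belongs to a strongly connected component of size ≥ 2 (or has a self-loop).
The vertices on cycles are {G, H, I, L, O, P} — 6 in total.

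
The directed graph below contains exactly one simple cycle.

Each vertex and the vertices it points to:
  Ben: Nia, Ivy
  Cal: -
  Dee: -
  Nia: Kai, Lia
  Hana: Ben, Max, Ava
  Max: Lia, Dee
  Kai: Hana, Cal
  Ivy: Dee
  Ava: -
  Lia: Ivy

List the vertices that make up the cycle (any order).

Ben, Kai, Nia, Hana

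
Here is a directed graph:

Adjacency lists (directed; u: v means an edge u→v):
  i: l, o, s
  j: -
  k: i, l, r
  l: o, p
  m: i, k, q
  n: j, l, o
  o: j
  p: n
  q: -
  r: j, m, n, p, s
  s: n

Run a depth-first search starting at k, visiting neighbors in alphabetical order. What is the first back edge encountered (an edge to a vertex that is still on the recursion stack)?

n→l

DFS from k (visiting neighbors in alphabetical order); mark gray on enter, black on exit:
k gray
  i gray
    l gray
      o gray
        j gray
        j black
      o black
      p gray
        n gray
          n→j: j black — skip
          n→l: l is gray → back edge
First back edge: n → l.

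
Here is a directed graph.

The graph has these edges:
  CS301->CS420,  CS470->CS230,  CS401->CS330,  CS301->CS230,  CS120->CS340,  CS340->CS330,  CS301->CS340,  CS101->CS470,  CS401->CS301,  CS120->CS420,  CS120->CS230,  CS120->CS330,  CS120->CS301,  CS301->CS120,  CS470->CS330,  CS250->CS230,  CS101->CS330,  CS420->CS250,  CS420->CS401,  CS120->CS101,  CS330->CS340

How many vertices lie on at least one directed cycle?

6

A vertex is on a directed cycle iff it belongs to a strongly connected component of size ≥ 2 (or has a self-loop).
The vertices on cycles are {CS120, CS301, CS330, CS340, CS401, CS420} — 6 in total.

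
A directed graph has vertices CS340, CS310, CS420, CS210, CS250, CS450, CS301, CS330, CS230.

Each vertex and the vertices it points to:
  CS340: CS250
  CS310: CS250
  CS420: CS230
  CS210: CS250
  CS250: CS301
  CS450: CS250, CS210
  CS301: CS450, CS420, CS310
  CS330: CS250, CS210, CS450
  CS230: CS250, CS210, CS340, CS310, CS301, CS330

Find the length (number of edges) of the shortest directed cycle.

3

For each vertex v, BFS finds the shortest path from v back to v.
The shortest such closed walk is CS230 → CS301 → CS420 → CS230, length 3.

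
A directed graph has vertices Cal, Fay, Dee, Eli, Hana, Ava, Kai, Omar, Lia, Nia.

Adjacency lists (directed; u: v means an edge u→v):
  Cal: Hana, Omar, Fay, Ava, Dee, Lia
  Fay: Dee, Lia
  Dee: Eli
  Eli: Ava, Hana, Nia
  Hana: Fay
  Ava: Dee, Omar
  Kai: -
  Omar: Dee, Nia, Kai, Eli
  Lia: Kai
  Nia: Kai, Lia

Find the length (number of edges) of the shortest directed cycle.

3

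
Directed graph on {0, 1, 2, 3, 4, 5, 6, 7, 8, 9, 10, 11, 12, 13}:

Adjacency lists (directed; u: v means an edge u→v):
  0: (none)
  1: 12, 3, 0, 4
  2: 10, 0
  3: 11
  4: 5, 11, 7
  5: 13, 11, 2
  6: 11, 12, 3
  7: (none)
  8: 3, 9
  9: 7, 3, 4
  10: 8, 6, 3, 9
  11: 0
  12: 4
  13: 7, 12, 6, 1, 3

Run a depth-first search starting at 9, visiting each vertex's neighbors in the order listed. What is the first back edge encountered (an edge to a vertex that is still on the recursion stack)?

DFS from 9 (visiting each vertex's neighbors in the order listed); mark gray on enter, black on exit:
9 gray
  7 gray
  7 black
  3 gray
    11 gray
      0 gray
      0 black
    11 black
  3 black
  4 gray
    5 gray
      13 gray
        13→7: 7 black — skip
        12 gray
          12→4: 4 is gray → back edge
First back edge: 12 → 4.

12→4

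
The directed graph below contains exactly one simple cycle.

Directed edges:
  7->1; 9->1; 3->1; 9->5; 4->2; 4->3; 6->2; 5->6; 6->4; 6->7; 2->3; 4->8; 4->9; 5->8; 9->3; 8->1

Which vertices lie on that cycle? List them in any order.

DFS with gray/black marking from 5:
5 gray
  6 gray
    2 gray
      3 gray
        1 gray
        1 black
      3 black
    2 black
    4 gray
      9 gray
        9→3: 3 black — skip
        9→5: 5 is gray → back edge
Back edge closes the cycle 5 → 6 → 4 → 9 → 5; its vertices are {4, 5, 6, 9}.

4, 5, 6, 9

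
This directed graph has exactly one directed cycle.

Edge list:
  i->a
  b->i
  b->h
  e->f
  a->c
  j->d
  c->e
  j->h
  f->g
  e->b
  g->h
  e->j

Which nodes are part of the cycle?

a, b, c, e, i

DFS with gray/black marking from a:
a gray
  c gray
    e gray
      j gray
        h gray
        h black
        d gray
        d black
      j black
      f gray
        g gray
          g→h: h black — skip
        g black
      f black
      b gray
        b→h: h black — skip
        i gray
          i→a: a is gray → back edge
Back edge closes the cycle a → c → e → b → i → a; its vertices are {a, b, c, e, i}.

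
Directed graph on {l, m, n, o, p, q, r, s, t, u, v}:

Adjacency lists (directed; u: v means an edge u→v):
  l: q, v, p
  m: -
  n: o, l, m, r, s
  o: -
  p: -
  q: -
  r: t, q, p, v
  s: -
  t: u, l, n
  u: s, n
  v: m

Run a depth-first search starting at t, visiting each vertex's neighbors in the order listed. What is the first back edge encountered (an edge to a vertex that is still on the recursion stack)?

r→t

DFS from t (visiting each vertex's neighbors in the order listed); mark gray on enter, black on exit:
t gray
  u gray
    s gray
    s black
    n gray
      o gray
      o black
      l gray
        q gray
        q black
        v gray
          m gray
          m black
        v black
        p gray
        p black
      l black
      n→m: m black — skip
      r gray
        r→t: t is gray → back edge
First back edge: r → t.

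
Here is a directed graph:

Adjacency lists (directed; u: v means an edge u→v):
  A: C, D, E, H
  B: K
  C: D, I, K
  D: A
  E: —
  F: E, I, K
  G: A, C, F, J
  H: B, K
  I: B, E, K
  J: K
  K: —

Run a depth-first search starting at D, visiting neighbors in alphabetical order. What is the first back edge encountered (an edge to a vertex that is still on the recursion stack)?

DFS from D (visiting neighbors in alphabetical order); mark gray on enter, black on exit:
D gray
  A gray
    C gray
      C→D: D is gray → back edge
First back edge: C → D.

C→D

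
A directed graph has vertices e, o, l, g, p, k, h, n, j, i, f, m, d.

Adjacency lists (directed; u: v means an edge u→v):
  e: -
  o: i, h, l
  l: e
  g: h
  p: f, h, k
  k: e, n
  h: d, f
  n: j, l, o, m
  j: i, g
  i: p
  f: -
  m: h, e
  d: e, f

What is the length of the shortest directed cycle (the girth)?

5

For each vertex v, BFS finds the shortest path from v back to v.
The shortest such closed walk is k → n → j → i → p → k, length 5.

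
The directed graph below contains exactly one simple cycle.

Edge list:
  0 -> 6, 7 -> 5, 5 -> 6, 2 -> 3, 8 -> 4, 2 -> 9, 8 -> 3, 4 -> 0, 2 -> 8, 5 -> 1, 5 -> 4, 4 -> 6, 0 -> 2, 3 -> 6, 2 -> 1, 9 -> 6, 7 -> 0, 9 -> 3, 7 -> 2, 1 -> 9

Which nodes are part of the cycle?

0, 2, 4, 8

DFS with gray/black marking from 0:
0 gray
  6 gray
  6 black
  2 gray
    8 gray
      4 gray
        4→0: 0 is gray → back edge
Back edge closes the cycle 0 → 2 → 8 → 4 → 0; its vertices are {0, 2, 4, 8}.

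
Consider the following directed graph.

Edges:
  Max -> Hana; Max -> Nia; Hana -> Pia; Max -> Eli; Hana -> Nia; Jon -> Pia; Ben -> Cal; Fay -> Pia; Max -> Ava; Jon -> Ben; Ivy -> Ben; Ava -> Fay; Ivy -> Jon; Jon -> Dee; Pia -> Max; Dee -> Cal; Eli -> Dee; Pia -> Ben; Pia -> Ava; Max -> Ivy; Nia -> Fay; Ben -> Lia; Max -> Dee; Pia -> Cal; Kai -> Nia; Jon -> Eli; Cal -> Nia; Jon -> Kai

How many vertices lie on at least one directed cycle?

A vertex is on a directed cycle iff it belongs to a strongly connected component of size ≥ 2 (or has a self-loop).
The vertices on cycles are {Ava, Ben, Cal, Dee, Eli, Fay, Ivy, Jon, Kai, Max, Nia, Pia, Hana} — 13 in total.

13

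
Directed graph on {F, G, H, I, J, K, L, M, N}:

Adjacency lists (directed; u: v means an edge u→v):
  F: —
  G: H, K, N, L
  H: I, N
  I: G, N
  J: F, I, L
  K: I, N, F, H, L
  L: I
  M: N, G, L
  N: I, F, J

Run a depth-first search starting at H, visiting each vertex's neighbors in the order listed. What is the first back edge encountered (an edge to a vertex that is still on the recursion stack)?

G→H

DFS from H (visiting each vertex's neighbors in the order listed); mark gray on enter, black on exit:
H gray
  I gray
    G gray
      G→H: H is gray → back edge
First back edge: G → H.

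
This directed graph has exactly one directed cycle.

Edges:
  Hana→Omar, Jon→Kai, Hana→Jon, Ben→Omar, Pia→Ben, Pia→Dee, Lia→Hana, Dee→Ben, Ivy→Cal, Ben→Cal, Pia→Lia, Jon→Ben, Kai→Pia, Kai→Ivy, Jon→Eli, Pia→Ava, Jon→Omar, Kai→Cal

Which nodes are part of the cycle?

Jon, Kai, Lia, Pia, Hana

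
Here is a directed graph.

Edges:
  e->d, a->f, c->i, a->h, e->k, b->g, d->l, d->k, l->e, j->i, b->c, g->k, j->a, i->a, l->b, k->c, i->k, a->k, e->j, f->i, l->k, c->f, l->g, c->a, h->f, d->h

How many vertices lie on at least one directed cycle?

9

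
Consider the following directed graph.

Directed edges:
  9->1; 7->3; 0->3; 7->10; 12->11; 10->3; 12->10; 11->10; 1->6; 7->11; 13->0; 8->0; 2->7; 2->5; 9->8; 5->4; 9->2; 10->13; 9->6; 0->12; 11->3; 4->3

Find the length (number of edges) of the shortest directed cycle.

For each vertex v, BFS finds the shortest path from v back to v.
The shortest such closed walk is 0 → 12 → 10 → 13 → 0, length 4.

4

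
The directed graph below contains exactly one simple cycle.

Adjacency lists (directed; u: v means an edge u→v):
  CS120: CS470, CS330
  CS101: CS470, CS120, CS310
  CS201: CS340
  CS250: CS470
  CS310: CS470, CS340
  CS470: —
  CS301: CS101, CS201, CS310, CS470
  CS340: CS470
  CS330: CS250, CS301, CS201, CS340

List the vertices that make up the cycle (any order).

DFS with gray/black marking from CS120:
CS120 gray
  CS470 gray
  CS470 black
  CS330 gray
    CS250 gray
      CS250→CS470: CS470 black — skip
    CS250 black
    CS301 gray
      CS101 gray
        CS101→CS470: CS470 black — skip
        CS101→CS120: CS120 is gray → back edge
Back edge closes the cycle CS120 → CS330 → CS301 → CS101 → CS120; its vertices are {CS101, CS120, CS301, CS330}.

CS101, CS120, CS301, CS330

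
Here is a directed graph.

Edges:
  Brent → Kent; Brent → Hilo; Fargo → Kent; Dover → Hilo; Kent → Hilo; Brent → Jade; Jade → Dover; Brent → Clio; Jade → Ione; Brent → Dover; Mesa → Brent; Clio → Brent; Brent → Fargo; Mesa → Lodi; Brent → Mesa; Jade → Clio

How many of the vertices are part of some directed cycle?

A vertex is on a directed cycle iff it belongs to a strongly connected component of size ≥ 2 (or has a self-loop).
The vertices on cycles are {Clio, Jade, Mesa, Brent} — 4 in total.

4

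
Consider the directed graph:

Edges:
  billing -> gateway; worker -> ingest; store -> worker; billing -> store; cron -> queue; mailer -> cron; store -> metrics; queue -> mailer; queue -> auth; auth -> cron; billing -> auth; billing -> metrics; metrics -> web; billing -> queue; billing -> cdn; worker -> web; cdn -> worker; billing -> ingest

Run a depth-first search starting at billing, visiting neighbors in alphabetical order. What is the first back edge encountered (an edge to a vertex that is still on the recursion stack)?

queue→auth

DFS from billing (visiting neighbors in alphabetical order); mark gray on enter, black on exit:
billing gray
  auth gray
    cron gray
      queue gray
        queue→auth: auth is gray → back edge
First back edge: queue → auth.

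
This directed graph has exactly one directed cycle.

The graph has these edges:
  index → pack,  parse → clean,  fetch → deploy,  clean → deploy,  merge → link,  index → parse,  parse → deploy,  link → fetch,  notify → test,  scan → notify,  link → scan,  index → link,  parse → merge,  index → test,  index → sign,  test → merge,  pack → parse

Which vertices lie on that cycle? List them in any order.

link, scan, test, merge, notify

DFS with gray/black marking from test:
test gray
  merge gray
    link gray
      fetch gray
        deploy gray
        deploy black
      fetch black
      scan gray
        notify gray
          notify→test: test is gray → back edge
Back edge closes the cycle test → merge → link → scan → notify → test; its vertices are {link, scan, test, merge, notify}.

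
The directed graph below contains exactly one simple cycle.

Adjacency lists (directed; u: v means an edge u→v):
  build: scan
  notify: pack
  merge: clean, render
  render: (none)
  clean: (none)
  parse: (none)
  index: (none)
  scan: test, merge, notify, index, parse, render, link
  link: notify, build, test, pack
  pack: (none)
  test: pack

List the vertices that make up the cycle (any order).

DFS with gray/black marking from build:
build gray
  scan gray
    test gray
      pack gray
      pack black
    test black
    merge gray
      clean gray
      clean black
      render gray
      render black
    merge black
    notify gray
      notify→pack: pack black — skip
    notify black
    index gray
    index black
    parse gray
    parse black
    scan→render: render black — skip
    link gray
      link→notify: notify black — skip
      link→build: build is gray → back edge
Back edge closes the cycle build → scan → link → build; its vertices are {link, scan, build}.

link, scan, build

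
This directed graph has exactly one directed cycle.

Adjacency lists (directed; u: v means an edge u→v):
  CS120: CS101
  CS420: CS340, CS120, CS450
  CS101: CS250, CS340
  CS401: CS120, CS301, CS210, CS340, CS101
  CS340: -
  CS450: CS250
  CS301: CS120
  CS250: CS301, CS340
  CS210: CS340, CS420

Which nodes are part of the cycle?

CS101, CS120, CS250, CS301

DFS with gray/black marking from CS301:
CS301 gray
  CS120 gray
    CS101 gray
      CS250 gray
        CS250→CS301: CS301 is gray → back edge
Back edge closes the cycle CS301 → CS120 → CS101 → CS250 → CS301; its vertices are {CS101, CS120, CS250, CS301}.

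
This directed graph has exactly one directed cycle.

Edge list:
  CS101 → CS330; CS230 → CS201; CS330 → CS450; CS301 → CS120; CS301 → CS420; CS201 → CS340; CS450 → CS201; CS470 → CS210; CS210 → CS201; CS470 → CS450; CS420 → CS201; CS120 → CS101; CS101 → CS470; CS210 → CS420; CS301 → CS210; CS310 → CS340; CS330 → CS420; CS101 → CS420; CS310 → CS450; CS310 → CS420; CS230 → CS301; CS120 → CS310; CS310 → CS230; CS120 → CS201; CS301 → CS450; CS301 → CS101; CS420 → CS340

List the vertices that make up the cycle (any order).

CS120, CS230, CS301, CS310

DFS with gray/black marking from CS301:
CS301 gray
  CS450 gray
    CS201 gray
      CS340 gray
      CS340 black
    CS201 black
  CS450 black
  CS101 gray
    CS470 gray
      CS210 gray
        CS420 gray
          CS420→CS340: CS340 black — skip
          CS420→CS201: CS201 black — skip
        CS420 black
        CS210→CS201: CS201 black — skip
      CS210 black
      CS470→CS450: CS450 black — skip
    CS470 black
    CS101→CS420: CS420 black — skip
    CS330 gray
      CS330→CS450: CS450 black — skip
      CS330→CS420: CS420 black — skip
    CS330 black
  CS101 black
  CS301→CS420: CS420 black — skip
  CS301→CS210: CS210 black — skip
  CS120 gray
    CS120→CS101: CS101 black — skip
    CS120→CS201: CS201 black — skip
    CS310 gray
      CS310→CS450: CS450 black — skip
      CS310→CS420: CS420 black — skip
      CS310→CS340: CS340 black — skip
      CS230 gray
        CS230→CS201: CS201 black — skip
        CS230→CS301: CS301 is gray → back edge
Back edge closes the cycle CS301 → CS120 → CS310 → CS230 → CS301; its vertices are {CS120, CS230, CS301, CS310}.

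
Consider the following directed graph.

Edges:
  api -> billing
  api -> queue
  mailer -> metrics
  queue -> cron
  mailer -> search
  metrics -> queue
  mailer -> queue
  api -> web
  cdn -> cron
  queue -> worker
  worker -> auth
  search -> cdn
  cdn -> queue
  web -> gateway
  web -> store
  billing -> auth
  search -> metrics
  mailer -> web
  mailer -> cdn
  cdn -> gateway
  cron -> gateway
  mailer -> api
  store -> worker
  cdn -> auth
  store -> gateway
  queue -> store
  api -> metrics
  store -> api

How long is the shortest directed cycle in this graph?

3

For each vertex v, BFS finds the shortest path from v back to v.
The shortest such closed walk is api → queue → store → api, length 3.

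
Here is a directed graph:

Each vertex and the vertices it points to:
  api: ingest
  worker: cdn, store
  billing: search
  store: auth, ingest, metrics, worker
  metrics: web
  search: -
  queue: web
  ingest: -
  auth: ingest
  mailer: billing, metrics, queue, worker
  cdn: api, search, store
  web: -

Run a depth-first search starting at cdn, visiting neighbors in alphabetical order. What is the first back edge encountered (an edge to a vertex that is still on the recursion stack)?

worker→cdn

DFS from cdn (visiting neighbors in alphabetical order); mark gray on enter, black on exit:
cdn gray
  api gray
    ingest gray
    ingest black
  api black
  search gray
  search black
  store gray
    auth gray
      auth→ingest: ingest black — skip
    auth black
    store→ingest: ingest black — skip
    metrics gray
      web gray
      web black
    metrics black
    worker gray
      worker→cdn: cdn is gray → back edge
First back edge: worker → cdn.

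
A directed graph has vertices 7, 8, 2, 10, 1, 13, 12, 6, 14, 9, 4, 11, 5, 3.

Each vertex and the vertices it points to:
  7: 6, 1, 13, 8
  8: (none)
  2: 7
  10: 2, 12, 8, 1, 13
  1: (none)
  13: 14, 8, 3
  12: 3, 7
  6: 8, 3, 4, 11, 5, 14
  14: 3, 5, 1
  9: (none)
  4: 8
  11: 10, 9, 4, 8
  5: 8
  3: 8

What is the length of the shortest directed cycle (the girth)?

For each vertex v, BFS finds the shortest path from v back to v.
The shortest such closed walk is 11 → 10 → 2 → 7 → 6 → 11, length 5.

5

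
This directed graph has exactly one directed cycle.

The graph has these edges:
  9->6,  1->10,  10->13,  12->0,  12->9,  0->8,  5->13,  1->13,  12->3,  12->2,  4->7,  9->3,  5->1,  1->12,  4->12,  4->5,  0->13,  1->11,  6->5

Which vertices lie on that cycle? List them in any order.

DFS with gray/black marking from 12:
12 gray
  0 gray
    13 gray
    13 black
    8 gray
    8 black
  0 black
  9 gray
    6 gray
      5 gray
        5→13: 13 black — skip
        1 gray
          10 gray
            10→13: 13 black — skip
          10 black
          1→12: 12 is gray → back edge
Back edge closes the cycle 12 → 9 → 6 → 5 → 1 → 12; its vertices are {1, 5, 6, 9, 12}.

1, 5, 6, 9, 12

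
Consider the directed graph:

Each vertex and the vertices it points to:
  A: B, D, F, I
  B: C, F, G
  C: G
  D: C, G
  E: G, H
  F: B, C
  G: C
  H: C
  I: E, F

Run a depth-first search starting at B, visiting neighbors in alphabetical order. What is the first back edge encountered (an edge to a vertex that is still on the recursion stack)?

G->C

DFS from B (visiting neighbors in alphabetical order); mark gray on enter, black on exit:
B gray
  C gray
    G gray
      G→C: C is gray → back edge
First back edge: G → C.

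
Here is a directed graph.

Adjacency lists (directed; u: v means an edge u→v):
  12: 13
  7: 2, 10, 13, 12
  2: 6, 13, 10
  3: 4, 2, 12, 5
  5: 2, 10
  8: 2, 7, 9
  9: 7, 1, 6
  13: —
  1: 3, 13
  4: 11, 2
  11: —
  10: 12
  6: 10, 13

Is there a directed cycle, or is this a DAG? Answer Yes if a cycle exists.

DFS with white/gray/black marking, starting from 4:
4 gray
  11 gray
  11 black
  2 gray
    6 gray
      10 gray
        12 gray
          13 gray
          13 black
        12 black
      10 black
      6→13: 13 black — skip
    6 black
    2→13: 13 black — skip
    2→10: 10 black — skip
  2 black
4 black
7 gray
  7→2: 2 black — skip
  7→10: 10 black — skip
  7→13: 13 black — skip
  7→12: 12 black — skip
7 black
3 gray
  3→4: 4 black — skip
  3→2: 2 black — skip
  3→12: 12 black — skip
  5 gray
    5→2: 2 black — skip
    5→10: 10 black — skip
  5 black
3 black
8 gray
  8→2: 2 black — skip
  8→7: 7 black — skip
  9 gray
    9→7: 7 black — skip
    1 gray
      1→3: 3 black — skip
      1→13: 13 black — skip
    1 black
    9→6: 6 black — skip
  9 black
8 black
Every edge goes to a white or black vertex — no back edge, so the graph is acyclic.

No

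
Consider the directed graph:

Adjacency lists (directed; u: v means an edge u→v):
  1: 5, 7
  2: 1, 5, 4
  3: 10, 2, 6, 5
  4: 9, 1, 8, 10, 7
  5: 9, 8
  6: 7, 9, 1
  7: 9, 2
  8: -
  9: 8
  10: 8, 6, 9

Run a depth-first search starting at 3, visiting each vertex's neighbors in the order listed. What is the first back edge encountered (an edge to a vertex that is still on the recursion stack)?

DFS from 3 (visiting each vertex's neighbors in the order listed); mark gray on enter, black on exit:
3 gray
  10 gray
    8 gray
    8 black
    6 gray
      7 gray
        9 gray
          9→8: 8 black — skip
        9 black
        2 gray
          1 gray
            5 gray
              5→9: 9 black — skip
              5→8: 8 black — skip
            5 black
            1→7: 7 is gray → back edge
First back edge: 1 → 7.

1→7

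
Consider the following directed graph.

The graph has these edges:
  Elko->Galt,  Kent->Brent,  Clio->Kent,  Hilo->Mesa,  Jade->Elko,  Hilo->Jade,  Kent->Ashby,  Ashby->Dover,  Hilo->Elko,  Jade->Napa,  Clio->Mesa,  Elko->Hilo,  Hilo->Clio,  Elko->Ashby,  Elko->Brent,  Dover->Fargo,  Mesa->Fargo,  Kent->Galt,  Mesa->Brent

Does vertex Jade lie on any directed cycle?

Yes

Jade is on a cycle iff Jade can reach itself via ≥1 edge.
Jade → Elko → Hilo → Jade — yes.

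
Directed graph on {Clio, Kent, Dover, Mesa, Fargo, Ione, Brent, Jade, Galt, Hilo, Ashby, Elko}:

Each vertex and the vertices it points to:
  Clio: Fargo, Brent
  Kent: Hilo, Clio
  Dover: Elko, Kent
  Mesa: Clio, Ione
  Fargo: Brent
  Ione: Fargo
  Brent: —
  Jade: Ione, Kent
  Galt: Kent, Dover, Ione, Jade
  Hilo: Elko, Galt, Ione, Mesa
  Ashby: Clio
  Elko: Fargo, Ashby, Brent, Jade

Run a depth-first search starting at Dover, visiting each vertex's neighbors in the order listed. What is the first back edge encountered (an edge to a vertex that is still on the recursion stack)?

Hilo->Elko

DFS from Dover (visiting each vertex's neighbors in the order listed); mark gray on enter, black on exit:
Dover gray
  Elko gray
    Fargo gray
      Brent gray
      Brent black
    Fargo black
    Ashby gray
      Clio gray
        Clio→Fargo: Fargo black — skip
        Clio→Brent: Brent black — skip
      Clio black
    Ashby black
    Elko→Brent: Brent black — skip
    Jade gray
      Ione gray
        Ione→Fargo: Fargo black — skip
      Ione black
      Kent gray
        Hilo gray
          Hilo→Elko: Elko is gray → back edge
First back edge: Hilo → Elko.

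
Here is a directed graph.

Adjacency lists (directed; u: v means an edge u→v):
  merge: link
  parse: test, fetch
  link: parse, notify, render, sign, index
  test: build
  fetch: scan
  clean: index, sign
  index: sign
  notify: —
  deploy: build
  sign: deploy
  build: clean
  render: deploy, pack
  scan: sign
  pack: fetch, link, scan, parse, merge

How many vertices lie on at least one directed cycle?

9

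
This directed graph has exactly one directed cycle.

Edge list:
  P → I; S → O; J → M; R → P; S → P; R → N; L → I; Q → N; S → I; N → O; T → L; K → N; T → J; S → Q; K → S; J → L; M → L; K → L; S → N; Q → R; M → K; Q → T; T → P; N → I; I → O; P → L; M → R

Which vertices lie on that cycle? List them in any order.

DFS with gray/black marking from S:
S gray
  I gray
    O gray
    O black
  I black
  N gray
    N→O: O black — skip
    N→I: I black — skip
  N black
  P gray
    P→I: I black — skip
    L gray
      L→I: I black — skip
    L black
  P black
  S→O: O black — skip
  Q gray
    T gray
      J gray
        M gray
          K gray
            K→L: L black — skip
            K→N: N black — skip
            K→S: S is gray → back edge
Back edge closes the cycle S → Q → T → J → M → K → S; its vertices are {J, K, M, Q, S, T}.

J, K, M, Q, S, T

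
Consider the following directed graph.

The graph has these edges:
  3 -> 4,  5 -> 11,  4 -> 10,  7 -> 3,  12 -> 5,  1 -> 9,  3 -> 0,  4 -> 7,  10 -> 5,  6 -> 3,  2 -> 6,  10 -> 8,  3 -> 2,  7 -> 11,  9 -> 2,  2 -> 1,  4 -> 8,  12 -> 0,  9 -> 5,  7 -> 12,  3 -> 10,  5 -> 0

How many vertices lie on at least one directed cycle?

7

A vertex is on a directed cycle iff it belongs to a strongly connected component of size ≥ 2 (or has a self-loop).
The vertices on cycles are {1, 2, 3, 4, 6, 7, 9} — 7 in total.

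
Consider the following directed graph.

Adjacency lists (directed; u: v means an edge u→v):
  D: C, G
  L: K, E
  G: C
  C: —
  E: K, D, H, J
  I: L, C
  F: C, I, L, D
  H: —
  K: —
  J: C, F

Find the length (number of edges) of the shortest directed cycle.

For each vertex v, BFS finds the shortest path from v back to v.
The shortest such closed walk is F → L → E → J → F, length 4.

4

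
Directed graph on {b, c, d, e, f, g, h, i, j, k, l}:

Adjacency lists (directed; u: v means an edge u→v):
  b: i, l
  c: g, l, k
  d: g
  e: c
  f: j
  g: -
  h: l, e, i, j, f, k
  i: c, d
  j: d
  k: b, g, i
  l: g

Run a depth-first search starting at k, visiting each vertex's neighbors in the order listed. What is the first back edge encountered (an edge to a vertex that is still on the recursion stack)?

c->k

DFS from k (visiting each vertex's neighbors in the order listed); mark gray on enter, black on exit:
k gray
  b gray
    i gray
      c gray
        g gray
        g black
        l gray
          l→g: g black — skip
        l black
        c→k: k is gray → back edge
First back edge: c → k.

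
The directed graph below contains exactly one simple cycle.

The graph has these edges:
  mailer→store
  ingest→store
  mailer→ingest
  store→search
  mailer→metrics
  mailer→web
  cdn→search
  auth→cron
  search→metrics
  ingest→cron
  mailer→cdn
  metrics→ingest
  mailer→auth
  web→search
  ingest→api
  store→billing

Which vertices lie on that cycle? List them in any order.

store, ingest, search, metrics

DFS with gray/black marking from ingest:
ingest gray
  cron gray
  cron black
  store gray
    billing gray
    billing black
    search gray
      metrics gray
        metrics→ingest: ingest is gray → back edge
Back edge closes the cycle ingest → store → search → metrics → ingest; its vertices are {store, ingest, search, metrics}.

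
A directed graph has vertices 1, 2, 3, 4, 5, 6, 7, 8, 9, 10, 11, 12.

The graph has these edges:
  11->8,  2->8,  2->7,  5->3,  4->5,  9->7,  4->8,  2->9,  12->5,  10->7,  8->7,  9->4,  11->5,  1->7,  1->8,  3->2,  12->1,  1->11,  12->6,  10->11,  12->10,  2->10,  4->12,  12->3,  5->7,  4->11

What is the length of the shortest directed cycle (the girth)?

For each vertex v, BFS finds the shortest path from v back to v.
The shortest such closed walk is 4 → 12 → 3 → 2 → 9 → 4, length 5.

5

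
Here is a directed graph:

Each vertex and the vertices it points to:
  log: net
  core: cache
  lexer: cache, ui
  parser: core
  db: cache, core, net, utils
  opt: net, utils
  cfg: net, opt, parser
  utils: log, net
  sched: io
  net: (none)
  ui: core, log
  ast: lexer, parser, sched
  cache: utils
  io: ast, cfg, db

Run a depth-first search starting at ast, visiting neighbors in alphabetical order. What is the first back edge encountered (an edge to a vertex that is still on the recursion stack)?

DFS from ast (visiting neighbors in alphabetical order); mark gray on enter, black on exit:
ast gray
  lexer gray
    cache gray
      utils gray
        log gray
          net gray
          net black
        log black
        utils→net: net black — skip
      utils black
    cache black
    ui gray
      core gray
        core→cache: cache black — skip
      core black
      ui→log: log black — skip
    ui black
  lexer black
  parser gray
    parser→core: core black — skip
  parser black
  sched gray
    io gray
      io→ast: ast is gray → back edge
First back edge: io → ast.

io→ast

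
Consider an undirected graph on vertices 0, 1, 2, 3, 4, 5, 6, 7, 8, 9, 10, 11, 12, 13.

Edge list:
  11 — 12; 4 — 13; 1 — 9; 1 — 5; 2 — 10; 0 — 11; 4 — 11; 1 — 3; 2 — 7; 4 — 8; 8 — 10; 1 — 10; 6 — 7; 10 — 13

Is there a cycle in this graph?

Yes

DFS, tracking each vertex's parent; an edge to a visited non-parent vertex closes a cycle.
Start from 11:
visit 11 (parent –)
  visit 4 (parent 11)
    visit 13 (parent 4)
      visit 10 (parent 13)
        10–13: parent, skip
        visit 1 (parent 10)
          visit 5 (parent 1)
            5–1: parent, skip
          visit 9 (parent 1)
            9–1: parent, skip
          visit 3 (parent 1)
            3–1: parent, skip
          1–10: parent, skip
        visit 2 (parent 10)
          2–10: parent, skip
          visit 7 (parent 2)
            7–2: parent, skip
            visit 6 (parent 7)
              6–7: parent, skip
        visit 8 (parent 10)
          8–4: 4 visited and ≠ parent → cycle
Cycle: 4 – 13 – 10 – 8 – 4.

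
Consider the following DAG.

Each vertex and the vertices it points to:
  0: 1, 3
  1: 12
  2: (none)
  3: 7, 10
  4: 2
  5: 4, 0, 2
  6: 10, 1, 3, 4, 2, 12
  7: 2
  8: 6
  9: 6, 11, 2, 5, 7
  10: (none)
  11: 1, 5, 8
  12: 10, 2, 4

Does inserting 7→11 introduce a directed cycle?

Yes

Adding 7→11 creates a cycle iff 11 can already reach 7.
Path from 11: 11 → 8 → 6 → 3 → 7.
So 11 → … → 7 → 11 is a cycle.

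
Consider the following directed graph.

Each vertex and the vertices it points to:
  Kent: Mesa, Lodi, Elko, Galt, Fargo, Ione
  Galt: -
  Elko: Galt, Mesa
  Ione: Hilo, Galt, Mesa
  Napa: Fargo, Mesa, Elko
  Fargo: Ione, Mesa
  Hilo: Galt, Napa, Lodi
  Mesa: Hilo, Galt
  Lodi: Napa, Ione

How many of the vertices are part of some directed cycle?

7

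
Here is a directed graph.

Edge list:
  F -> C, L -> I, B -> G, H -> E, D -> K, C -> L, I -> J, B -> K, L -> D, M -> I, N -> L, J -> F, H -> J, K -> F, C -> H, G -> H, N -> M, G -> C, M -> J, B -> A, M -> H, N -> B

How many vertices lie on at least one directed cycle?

8

A vertex is on a directed cycle iff it belongs to a strongly connected component of size ≥ 2 (or has a self-loop).
The vertices on cycles are {C, D, F, H, I, J, K, L} — 8 in total.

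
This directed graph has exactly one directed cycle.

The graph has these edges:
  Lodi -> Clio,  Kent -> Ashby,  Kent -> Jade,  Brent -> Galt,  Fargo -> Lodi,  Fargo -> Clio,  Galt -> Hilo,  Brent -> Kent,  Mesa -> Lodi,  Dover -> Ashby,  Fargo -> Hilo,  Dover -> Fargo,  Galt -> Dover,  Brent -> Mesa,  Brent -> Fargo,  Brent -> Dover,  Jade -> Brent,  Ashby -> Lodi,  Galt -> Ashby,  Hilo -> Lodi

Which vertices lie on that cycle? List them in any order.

Jade, Kent, Brent

DFS with gray/black marking from Jade:
Jade gray
  Brent gray
    Dover gray
      Ashby gray
        Lodi gray
          Clio gray
          Clio black
        Lodi black
      Ashby black
      Fargo gray
        Fargo→Clio: Clio black — skip
        Hilo gray
          Hilo→Lodi: Lodi black — skip
        Hilo black
        Fargo→Lodi: Lodi black — skip
      Fargo black
    Dover black
    Mesa gray
      Mesa→Lodi: Lodi black — skip
    Mesa black
    Kent gray
      Kent→Ashby: Ashby black — skip
      Kent→Jade: Jade is gray → back edge
Back edge closes the cycle Jade → Brent → Kent → Jade; its vertices are {Jade, Kent, Brent}.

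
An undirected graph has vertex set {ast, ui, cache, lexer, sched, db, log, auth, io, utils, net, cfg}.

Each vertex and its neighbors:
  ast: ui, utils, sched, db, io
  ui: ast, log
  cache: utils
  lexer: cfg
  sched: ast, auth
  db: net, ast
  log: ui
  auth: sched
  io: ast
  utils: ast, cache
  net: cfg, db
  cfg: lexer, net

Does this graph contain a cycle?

No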